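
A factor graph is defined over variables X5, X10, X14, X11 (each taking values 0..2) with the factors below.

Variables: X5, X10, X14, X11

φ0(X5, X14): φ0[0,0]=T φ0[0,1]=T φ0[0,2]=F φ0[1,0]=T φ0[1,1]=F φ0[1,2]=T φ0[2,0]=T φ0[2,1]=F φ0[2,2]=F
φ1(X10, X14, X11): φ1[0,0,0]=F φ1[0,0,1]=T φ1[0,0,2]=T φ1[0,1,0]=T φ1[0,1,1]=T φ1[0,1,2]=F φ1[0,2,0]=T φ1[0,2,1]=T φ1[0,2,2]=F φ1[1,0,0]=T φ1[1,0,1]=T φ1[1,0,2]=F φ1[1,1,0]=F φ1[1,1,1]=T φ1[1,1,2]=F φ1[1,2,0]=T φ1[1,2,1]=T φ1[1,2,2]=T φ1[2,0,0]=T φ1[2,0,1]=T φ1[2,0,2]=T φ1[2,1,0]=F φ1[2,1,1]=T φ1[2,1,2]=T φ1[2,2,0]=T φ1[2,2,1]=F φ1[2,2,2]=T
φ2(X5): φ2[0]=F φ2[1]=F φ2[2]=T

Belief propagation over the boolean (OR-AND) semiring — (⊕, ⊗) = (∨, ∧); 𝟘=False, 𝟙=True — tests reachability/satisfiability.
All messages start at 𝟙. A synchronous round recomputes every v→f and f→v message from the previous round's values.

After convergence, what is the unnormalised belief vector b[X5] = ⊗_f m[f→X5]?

b[X5] = [F, F, T]

init: all messages = 𝟙 over 3 values
r1 m[φ0→X5] = [T, T, T]
r1 m[φ0→X14] = [T, T, T]
r1 m[φ1→X10] = [T, T, T]
r1 m[φ1→X14] = [T, T, T]
r1 m[φ1→X11] = [T, T, T]
r1 m[φ2→X5] = [F, F, T]
r1 m[X5→φ0] = [T, T, T]
r1 m[X5→φ2] = [T, T, T]
r1 m[X10→φ1] = [T, T, T]
r1 m[X14→φ0] = [T, T, T]
r1 m[X14→φ1] = [T, T, T]
r1 m[X11→φ1] = [T, T, T]
r2 m[φ0→X5] = [T, T, T]
r2 m[φ0→X14] = [T, T, T]
r2 m[φ1→X10] = [T, T, T]
r2 m[φ1→X14] = [T, T, T]
r2 m[φ1→X11] = [T, T, T]
r2 m[φ2→X5] = [F, F, T]
r2 m[X5→φ0] = [F, F, T]
r2 m[X5→φ2] = [T, T, T]
r2 m[X10→φ1] = [T, T, T]
r2 m[X14→φ0] = [T, T, T]
r2 m[X14→φ1] = [T, T, T]
r2 m[X11→φ1] = [T, T, T]
r3 m[φ0→X5] = [T, T, T]
r3 m[φ0→X14] = [T, F, F]
r3 m[φ1→X10] = [T, T, T]
r3 m[φ1→X14] = [T, T, T]
r3 m[φ1→X11] = [T, T, T]
r3 m[φ2→X5] = [F, F, T]
r3 m[X5→φ0] = [F, F, T]
r3 m[X5→φ2] = [T, T, T]
r3 m[X10→φ1] = [T, T, T]
r3 m[X14→φ0] = [T, T, T]
r3 m[X14→φ1] = [T, T, T]
r3 m[X11→φ1] = [T, T, T]
r4 m[φ0→X5] = [T, T, T]
r4 m[φ0→X14] = [T, F, F]
r4 m[φ1→X10] = [T, T, T]
r4 m[φ1→X14] = [T, T, T]
r4 m[φ1→X11] = [T, T, T]
r4 m[φ2→X5] = [F, F, T]
r4 m[X5→φ0] = [F, F, T]
r4 m[X5→φ2] = [T, T, T]
r4 m[X10→φ1] = [T, T, T]
r4 m[X14→φ0] = [T, T, T]
r4 m[X14→φ1] = [T, F, F]
r4 m[X11→φ1] = [T, T, T]
r5 m[φ0→X5] = [T, T, T]
r5 m[φ0→X14] = [T, F, F]
r5 m[φ1→X10] = [T, T, T]
r5 m[φ1→X14] = [T, T, T]
r5 m[φ1→X11] = [T, T, T]
r5 m[φ2→X5] = [F, F, T]
r5 m[X5→φ0] = [F, F, T]
r5 m[X5→φ2] = [T, T, T]
r5 m[X10→φ1] = [T, T, T]
r5 m[X14→φ0] = [T, T, T]
r5 m[X14→φ1] = [T, F, F]
r5 m[X11→φ1] = [T, T, T]
fixed point reached at round 5
b[X5] = ⊗ incoming = [F, F, T]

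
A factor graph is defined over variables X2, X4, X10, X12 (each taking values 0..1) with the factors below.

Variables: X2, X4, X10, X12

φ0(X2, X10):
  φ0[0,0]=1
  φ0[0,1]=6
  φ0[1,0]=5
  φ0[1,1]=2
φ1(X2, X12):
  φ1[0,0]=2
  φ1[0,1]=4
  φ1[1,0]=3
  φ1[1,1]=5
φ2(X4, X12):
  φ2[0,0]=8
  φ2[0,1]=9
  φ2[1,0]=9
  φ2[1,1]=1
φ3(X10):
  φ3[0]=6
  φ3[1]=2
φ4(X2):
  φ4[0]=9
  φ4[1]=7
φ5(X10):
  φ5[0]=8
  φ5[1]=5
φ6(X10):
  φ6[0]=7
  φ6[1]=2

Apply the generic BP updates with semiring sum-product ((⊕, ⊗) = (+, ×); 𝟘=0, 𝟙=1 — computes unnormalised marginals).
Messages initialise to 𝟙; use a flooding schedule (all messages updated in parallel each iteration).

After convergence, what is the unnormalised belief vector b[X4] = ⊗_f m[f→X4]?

init: all messages = 𝟙 over 2 values
r1 m[φ0→X2] = [7, 7]
r1 m[φ0→X10] = [6, 8]
r1 m[φ1→X2] = [6, 8]
r1 m[φ1→X12] = [5, 9]
r1 m[φ2→X4] = [17, 10]
r1 m[φ2→X12] = [17, 10]
r1 m[φ3→X10] = [6, 2]
r1 m[φ4→X2] = [9, 7]
r1 m[φ5→X10] = [8, 5]
r1 m[φ6→X10] = [7, 2]
r1 m[X2→φ0] = [1, 1]
r1 m[X2→φ1] = [1, 1]
r1 m[X2→φ4] = [1, 1]
r1 m[X4→φ2] = [1, 1]
r1 m[X10→φ0] = [1, 1]
r1 m[X10→φ3] = [1, 1]
r1 m[X10→φ5] = [1, 1]
r1 m[X10→φ6] = [1, 1]
r1 m[X12→φ1] = [1, 1]
r1 m[X12→φ2] = [1, 1]
r2 m[φ0→X2] = [7, 7]
r2 m[φ0→X10] = [6, 8]
r2 m[φ1→X2] = [6, 8]
r2 m[φ1→X12] = [5, 9]
r2 m[φ2→X4] = [17, 10]
r2 m[φ2→X12] = [17, 10]
r2 m[φ3→X10] = [6, 2]
r2 m[φ4→X2] = [9, 7]
r2 m[φ5→X10] = [8, 5]
r2 m[φ6→X10] = [7, 2]
r2 m[X2→φ0] = [54, 56]
r2 m[X2→φ1] = [63, 49]
r2 m[X2→φ4] = [42, 56]
r2 m[X4→φ2] = [1, 1]
r2 m[X10→φ0] = [336, 20]
r2 m[X10→φ3] = [336, 80]
r2 m[X10→φ5] = [252, 32]
r2 m[X10→φ6] = [288, 80]
r2 m[X12→φ1] = [17, 10]
r2 m[X12→φ2] = [5, 9]
r3 m[φ0→X2] = [456, 1720]
r3 m[φ0→X10] = [334, 436]
r3 m[φ1→X2] = [74, 101]
r3 m[φ1→X12] = [273, 497]
r3 m[φ2→X4] = [121, 54]
r3 m[φ2→X12] = [17, 10]
r3 m[φ3→X10] = [6, 2]
r3 m[φ4→X2] = [9, 7]
r3 m[φ5→X10] = [8, 5]
r3 m[φ6→X10] = [7, 2]
r3 m[X2→φ0] = [54, 56]
r3 m[X2→φ1] = [63, 49]
r3 m[X2→φ4] = [42, 56]
r3 m[X4→φ2] = [1, 1]
r3 m[X10→φ0] = [336, 20]
r3 m[X10→φ3] = [336, 80]
r3 m[X10→φ5] = [252, 32]
r3 m[X10→φ6] = [288, 80]
r3 m[X12→φ1] = [17, 10]
r3 m[X12→φ2] = [5, 9]
r4 m[φ0→X2] = [456, 1720]
r4 m[φ0→X10] = [334, 436]
r4 m[φ1→X2] = [74, 101]
r4 m[φ1→X12] = [273, 497]
r4 m[φ2→X4] = [121, 54]
r4 m[φ2→X12] = [17, 10]
r4 m[φ3→X10] = [6, 2]
r4 m[φ4→X2] = [9, 7]
r4 m[φ5→X10] = [8, 5]
r4 m[φ6→X10] = [7, 2]
r4 m[X2→φ0] = [666, 707]
r4 m[X2→φ1] = [4104, 12040]
r4 m[X2→φ4] = [33744, 173720]
r4 m[X4→φ2] = [1, 1]
r4 m[X10→φ0] = [336, 20]
r4 m[X10→φ3] = [18704, 4360]
r4 m[X10→φ5] = [14028, 1744]
r4 m[X10→φ6] = [16032, 4360]
r4 m[X12→φ1] = [17, 10]
r4 m[X12→φ2] = [273, 497]
r5 m[φ0→X2] = [456, 1720]
r5 m[φ0→X10] = [4201, 5410]
r5 m[φ1→X2] = [74, 101]
r5 m[φ1→X12] = [44328, 76616]
r5 m[φ2→X4] = [6657, 2954]
r5 m[φ2→X12] = [17, 10]
r5 m[φ3→X10] = [6, 2]
r5 m[φ4→X2] = [9, 7]
r5 m[φ5→X10] = [8, 5]
r5 m[φ6→X10] = [7, 2]
r5 m[X2→φ0] = [666, 707]
r5 m[X2→φ1] = [4104, 12040]
r5 m[X2→φ4] = [33744, 173720]
r5 m[X4→φ2] = [1, 1]
r5 m[X10→φ0] = [336, 20]
r5 m[X10→φ3] = [18704, 4360]
r5 m[X10→φ5] = [14028, 1744]
r5 m[X10→φ6] = [16032, 4360]
r5 m[X12→φ1] = [17, 10]
r5 m[X12→φ2] = [273, 497]
r6 m[φ0→X2] = [456, 1720]
r6 m[φ0→X10] = [4201, 5410]
r6 m[φ1→X2] = [74, 101]
r6 m[φ1→X12] = [44328, 76616]
r6 m[φ2→X4] = [6657, 2954]
r6 m[φ2→X12] = [17, 10]
r6 m[φ3→X10] = [6, 2]
r6 m[φ4→X2] = [9, 7]
r6 m[φ5→X10] = [8, 5]
r6 m[φ6→X10] = [7, 2]
r6 m[X2→φ0] = [666, 707]
r6 m[X2→φ1] = [4104, 12040]
r6 m[X2→φ4] = [33744, 173720]
r6 m[X4→φ2] = [1, 1]
r6 m[X10→φ0] = [336, 20]
r6 m[X10→φ3] = [235256, 54100]
r6 m[X10→φ5] = [176442, 21640]
r6 m[X10→φ6] = [201648, 54100]
r6 m[X12→φ1] = [17, 10]
r6 m[X12→φ2] = [44328, 76616]
r7 m[φ0→X2] = [456, 1720]
r7 m[φ0→X10] = [4201, 5410]
r7 m[φ1→X2] = [74, 101]
r7 m[φ1→X12] = [44328, 76616]
r7 m[φ2→X4] = [1044168, 475568]
r7 m[φ2→X12] = [17, 10]
r7 m[φ3→X10] = [6, 2]
r7 m[φ4→X2] = [9, 7]
r7 m[φ5→X10] = [8, 5]
r7 m[φ6→X10] = [7, 2]
r7 m[X2→φ0] = [666, 707]
r7 m[X2→φ1] = [4104, 12040]
r7 m[X2→φ4] = [33744, 173720]
r7 m[X4→φ2] = [1, 1]
r7 m[X10→φ0] = [336, 20]
r7 m[X10→φ3] = [235256, 54100]
r7 m[X10→φ5] = [176442, 21640]
r7 m[X10→φ6] = [201648, 54100]
r7 m[X12→φ1] = [17, 10]
r7 m[X12→φ2] = [44328, 76616]
r8 m[φ0→X2] = [456, 1720]
r8 m[φ0→X10] = [4201, 5410]
r8 m[φ1→X2] = [74, 101]
r8 m[φ1→X12] = [44328, 76616]
r8 m[φ2→X4] = [1044168, 475568]
r8 m[φ2→X12] = [17, 10]
r8 m[φ3→X10] = [6, 2]
r8 m[φ4→X2] = [9, 7]
r8 m[φ5→X10] = [8, 5]
r8 m[φ6→X10] = [7, 2]
r8 m[X2→φ0] = [666, 707]
r8 m[X2→φ1] = [4104, 12040]
r8 m[X2→φ4] = [33744, 173720]
r8 m[X4→φ2] = [1, 1]
r8 m[X10→φ0] = [336, 20]
r8 m[X10→φ3] = [235256, 54100]
r8 m[X10→φ5] = [176442, 21640]
r8 m[X10→φ6] = [201648, 54100]
r8 m[X12→φ1] = [17, 10]
r8 m[X12→φ2] = [44328, 76616]
fixed point reached at round 8
b[X4] = ⊗ incoming = [1044168, 475568]

b[X4] = [1044168, 475568]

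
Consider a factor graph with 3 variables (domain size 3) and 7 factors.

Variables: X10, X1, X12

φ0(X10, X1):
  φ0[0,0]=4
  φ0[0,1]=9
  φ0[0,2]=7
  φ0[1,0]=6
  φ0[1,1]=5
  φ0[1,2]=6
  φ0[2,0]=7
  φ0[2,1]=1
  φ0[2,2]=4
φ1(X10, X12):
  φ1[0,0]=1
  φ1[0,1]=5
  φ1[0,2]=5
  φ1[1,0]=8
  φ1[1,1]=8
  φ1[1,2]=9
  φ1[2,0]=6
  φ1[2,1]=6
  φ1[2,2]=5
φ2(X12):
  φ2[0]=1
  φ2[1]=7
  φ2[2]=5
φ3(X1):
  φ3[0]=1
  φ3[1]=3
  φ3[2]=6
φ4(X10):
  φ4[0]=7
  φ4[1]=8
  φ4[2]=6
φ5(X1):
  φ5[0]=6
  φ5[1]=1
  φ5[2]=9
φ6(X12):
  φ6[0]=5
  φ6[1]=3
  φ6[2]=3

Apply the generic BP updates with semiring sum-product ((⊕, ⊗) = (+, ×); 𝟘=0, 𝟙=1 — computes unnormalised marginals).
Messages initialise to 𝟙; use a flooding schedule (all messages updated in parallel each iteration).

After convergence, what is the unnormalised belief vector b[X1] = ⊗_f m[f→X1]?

init: all messages = 𝟙 over 3 values
r1 m[φ0→X10] = [20, 17, 12]
r1 m[φ0→X1] = [17, 15, 17]
r1 m[φ1→X10] = [11, 25, 17]
r1 m[φ1→X12] = [15, 19, 19]
r1 m[φ2→X12] = [1, 7, 5]
r1 m[φ3→X1] = [1, 3, 6]
r1 m[φ4→X10] = [7, 8, 6]
r1 m[φ5→X1] = [6, 1, 9]
r1 m[φ6→X12] = [5, 3, 3]
r1 m[X10→φ0] = [1, 1, 1]
r1 m[X10→φ1] = [1, 1, 1]
r1 m[X10→φ4] = [1, 1, 1]
r1 m[X1→φ0] = [1, 1, 1]
r1 m[X1→φ3] = [1, 1, 1]
r1 m[X1→φ5] = [1, 1, 1]
r1 m[X12→φ1] = [1, 1, 1]
r1 m[X12→φ2] = [1, 1, 1]
r1 m[X12→φ6] = [1, 1, 1]
r2 m[φ0→X10] = [20, 17, 12]
r2 m[φ0→X1] = [17, 15, 17]
r2 m[φ1→X10] = [11, 25, 17]
r2 m[φ1→X12] = [15, 19, 19]
r2 m[φ2→X12] = [1, 7, 5]
r2 m[φ3→X1] = [1, 3, 6]
r2 m[φ4→X10] = [7, 8, 6]
r2 m[φ5→X1] = [6, 1, 9]
r2 m[φ6→X12] = [5, 3, 3]
r2 m[X10→φ0] = [77, 200, 102]
r2 m[X10→φ1] = [140, 136, 72]
r2 m[X10→φ4] = [220, 425, 204]
r2 m[X1→φ0] = [6, 3, 54]
r2 m[X1→φ3] = [102, 15, 153]
r2 m[X1→φ5] = [17, 45, 102]
r2 m[X12→φ1] = [5, 21, 15]
r2 m[X12→φ2] = [75, 57, 57]
r2 m[X12→φ6] = [15, 133, 95]
r3 m[φ0→X10] = [429, 375, 261]
r3 m[φ0→X1] = [2222, 1795, 2147]
r3 m[φ1→X10] = [185, 343, 231]
r3 m[φ1→X12] = [1660, 2220, 2284]
r3 m[φ2→X12] = [1, 7, 5]
r3 m[φ3→X1] = [1, 3, 6]
r3 m[φ4→X10] = [7, 8, 6]
r3 m[φ5→X1] = [6, 1, 9]
r3 m[φ6→X12] = [5, 3, 3]
r3 m[X10→φ0] = [77, 200, 102]
r3 m[X10→φ1] = [140, 136, 72]
r3 m[X10→φ4] = [220, 425, 204]
r3 m[X1→φ0] = [6, 3, 54]
r3 m[X1→φ3] = [102, 15, 153]
r3 m[X1→φ5] = [17, 45, 102]
r3 m[X12→φ1] = [5, 21, 15]
r3 m[X12→φ2] = [75, 57, 57]
r3 m[X12→φ6] = [15, 133, 95]
r4 m[φ0→X10] = [429, 375, 261]
r4 m[φ0→X1] = [2222, 1795, 2147]
r4 m[φ1→X10] = [185, 343, 231]
r4 m[φ1→X12] = [1660, 2220, 2284]
r4 m[φ2→X12] = [1, 7, 5]
r4 m[φ3→X1] = [1, 3, 6]
r4 m[φ4→X10] = [7, 8, 6]
r4 m[φ5→X1] = [6, 1, 9]
r4 m[φ6→X12] = [5, 3, 3]
r4 m[X10→φ0] = [1295, 2744, 1386]
r4 m[X10→φ1] = [3003, 3000, 1566]
r4 m[X10→φ4] = [79365, 128625, 60291]
r4 m[X1→φ0] = [6, 3, 54]
r4 m[X1→φ3] = [13332, 1795, 19323]
r4 m[X1→φ5] = [2222, 5385, 12882]
r4 m[X12→φ1] = [5, 21, 15]
r4 m[X12→φ2] = [8300, 6660, 6852]
r4 m[X12→φ6] = [1660, 15540, 11420]
r5 m[φ0→X10] = [429, 375, 261]
r5 m[φ0→X1] = [31346, 26761, 31073]
r5 m[φ1→X10] = [185, 343, 231]
r5 m[φ1→X12] = [36399, 48411, 49845]
r5 m[φ2→X12] = [1, 7, 5]
r5 m[φ3→X1] = [1, 3, 6]
r5 m[φ4→X10] = [7, 8, 6]
r5 m[φ5→X1] = [6, 1, 9]
r5 m[φ6→X12] = [5, 3, 3]
r5 m[X10→φ0] = [1295, 2744, 1386]
r5 m[X10→φ1] = [3003, 3000, 1566]
r5 m[X10→φ4] = [79365, 128625, 60291]
r5 m[X1→φ0] = [6, 3, 54]
r5 m[X1→φ3] = [13332, 1795, 19323]
r5 m[X1→φ5] = [2222, 5385, 12882]
r5 m[X12→φ1] = [5, 21, 15]
r5 m[X12→φ2] = [8300, 6660, 6852]
r5 m[X12→φ6] = [1660, 15540, 11420]
r6 m[φ0→X10] = [429, 375, 261]
r6 m[φ0→X1] = [31346, 26761, 31073]
r6 m[φ1→X10] = [185, 343, 231]
r6 m[φ1→X12] = [36399, 48411, 49845]
r6 m[φ2→X12] = [1, 7, 5]
r6 m[φ3→X1] = [1, 3, 6]
r6 m[φ4→X10] = [7, 8, 6]
r6 m[φ5→X1] = [6, 1, 9]
r6 m[φ6→X12] = [5, 3, 3]
r6 m[X10→φ0] = [1295, 2744, 1386]
r6 m[X10→φ1] = [3003, 3000, 1566]
r6 m[X10→φ4] = [79365, 128625, 60291]
r6 m[X1→φ0] = [6, 3, 54]
r6 m[X1→φ3] = [188076, 26761, 279657]
r6 m[X1→φ5] = [31346, 80283, 186438]
r6 m[X12→φ1] = [5, 21, 15]
r6 m[X12→φ2] = [181995, 145233, 149535]
r6 m[X12→φ6] = [36399, 338877, 249225]
r7 m[φ0→X10] = [429, 375, 261]
r7 m[φ0→X1] = [31346, 26761, 31073]
r7 m[φ1→X10] = [185, 343, 231]
r7 m[φ1→X12] = [36399, 48411, 49845]
r7 m[φ2→X12] = [1, 7, 5]
r7 m[φ3→X1] = [1, 3, 6]
r7 m[φ4→X10] = [7, 8, 6]
r7 m[φ5→X1] = [6, 1, 9]
r7 m[φ6→X12] = [5, 3, 3]
r7 m[X10→φ0] = [1295, 2744, 1386]
r7 m[X10→φ1] = [3003, 3000, 1566]
r7 m[X10→φ4] = [79365, 128625, 60291]
r7 m[X1→φ0] = [6, 3, 54]
r7 m[X1→φ3] = [188076, 26761, 279657]
r7 m[X1→φ5] = [31346, 80283, 186438]
r7 m[X12→φ1] = [5, 21, 15]
r7 m[X12→φ2] = [181995, 145233, 149535]
r7 m[X12→φ6] = [36399, 338877, 249225]
fixed point reached at round 7
b[X1] = ⊗ incoming = [188076, 80283, 1677942]

b[X1] = [188076, 80283, 1677942]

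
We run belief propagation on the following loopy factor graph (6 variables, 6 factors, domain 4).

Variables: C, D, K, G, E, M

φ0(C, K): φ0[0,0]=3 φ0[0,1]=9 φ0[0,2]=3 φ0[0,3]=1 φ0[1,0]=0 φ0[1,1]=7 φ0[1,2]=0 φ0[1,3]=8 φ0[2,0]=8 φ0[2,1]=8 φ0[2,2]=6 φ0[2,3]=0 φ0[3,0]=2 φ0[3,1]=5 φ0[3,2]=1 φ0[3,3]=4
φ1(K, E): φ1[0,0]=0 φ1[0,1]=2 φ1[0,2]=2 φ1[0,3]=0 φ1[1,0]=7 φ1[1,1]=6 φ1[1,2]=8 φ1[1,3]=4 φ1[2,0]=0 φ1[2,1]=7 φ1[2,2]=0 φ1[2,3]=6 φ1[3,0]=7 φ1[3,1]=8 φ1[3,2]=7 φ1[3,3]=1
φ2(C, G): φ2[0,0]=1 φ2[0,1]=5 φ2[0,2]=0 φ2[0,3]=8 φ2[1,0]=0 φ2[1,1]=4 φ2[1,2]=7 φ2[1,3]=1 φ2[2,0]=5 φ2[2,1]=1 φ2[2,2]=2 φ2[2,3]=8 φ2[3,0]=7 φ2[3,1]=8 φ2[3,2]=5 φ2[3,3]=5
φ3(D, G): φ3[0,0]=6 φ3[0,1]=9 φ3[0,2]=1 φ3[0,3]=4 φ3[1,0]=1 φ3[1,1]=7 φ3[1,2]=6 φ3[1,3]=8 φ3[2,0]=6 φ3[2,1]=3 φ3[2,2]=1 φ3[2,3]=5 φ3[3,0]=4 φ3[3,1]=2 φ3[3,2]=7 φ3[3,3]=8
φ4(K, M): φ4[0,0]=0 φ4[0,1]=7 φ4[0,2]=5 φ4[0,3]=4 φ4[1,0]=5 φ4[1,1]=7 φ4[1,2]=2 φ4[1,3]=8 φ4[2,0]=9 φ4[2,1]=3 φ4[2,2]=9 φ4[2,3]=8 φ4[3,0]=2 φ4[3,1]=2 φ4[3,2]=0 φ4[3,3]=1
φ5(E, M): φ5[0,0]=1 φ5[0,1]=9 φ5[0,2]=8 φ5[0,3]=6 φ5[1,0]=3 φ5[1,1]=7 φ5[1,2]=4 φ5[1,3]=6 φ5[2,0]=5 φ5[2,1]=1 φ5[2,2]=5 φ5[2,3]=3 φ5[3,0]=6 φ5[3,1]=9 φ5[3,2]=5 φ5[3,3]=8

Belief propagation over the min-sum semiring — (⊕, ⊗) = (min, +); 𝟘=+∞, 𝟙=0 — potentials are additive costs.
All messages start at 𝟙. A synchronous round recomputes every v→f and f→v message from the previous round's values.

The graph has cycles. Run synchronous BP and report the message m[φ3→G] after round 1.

message @ round 1 = [1, 2, 1, 4]

init: all messages = 𝟙 over 4 values
r1 m[φ0→C] = [1, 0, 0, 1]
r1 m[φ0→K] = [0, 5, 0, 0]
r1 m[φ1→K] = [0, 4, 0, 1]
r1 m[φ1→E] = [0, 2, 0, 0]
r1 m[φ2→C] = [0, 0, 1, 5]
r1 m[φ2→G] = [0, 1, 0, 1]
r1 m[φ3→D] = [1, 1, 1, 2]
r1 m[φ3→G] = [1, 2, 1, 4]
r1 m[φ4→K] = [0, 2, 3, 0]
r1 m[φ4→M] = [0, 2, 0, 1]
r1 m[φ5→E] = [1, 3, 1, 5]
r1 m[φ5→M] = [1, 1, 4, 3]
r1 m[C→φ0] = [0, 0, 0, 0]
r1 m[C→φ2] = [0, 0, 0, 0]
r1 m[D→φ3] = [0, 0, 0, 0]
r1 m[K→φ0] = [0, 0, 0, 0]
r1 m[K→φ1] = [0, 0, 0, 0]
r1 m[K→φ4] = [0, 0, 0, 0]
r1 m[G→φ2] = [0, 0, 0, 0]
r1 m[G→φ3] = [0, 0, 0, 0]
r1 m[E→φ1] = [0, 0, 0, 0]
r1 m[E→φ5] = [0, 0, 0, 0]
r1 m[M→φ4] = [0, 0, 0, 0]
r1 m[M→φ5] = [0, 0, 0, 0]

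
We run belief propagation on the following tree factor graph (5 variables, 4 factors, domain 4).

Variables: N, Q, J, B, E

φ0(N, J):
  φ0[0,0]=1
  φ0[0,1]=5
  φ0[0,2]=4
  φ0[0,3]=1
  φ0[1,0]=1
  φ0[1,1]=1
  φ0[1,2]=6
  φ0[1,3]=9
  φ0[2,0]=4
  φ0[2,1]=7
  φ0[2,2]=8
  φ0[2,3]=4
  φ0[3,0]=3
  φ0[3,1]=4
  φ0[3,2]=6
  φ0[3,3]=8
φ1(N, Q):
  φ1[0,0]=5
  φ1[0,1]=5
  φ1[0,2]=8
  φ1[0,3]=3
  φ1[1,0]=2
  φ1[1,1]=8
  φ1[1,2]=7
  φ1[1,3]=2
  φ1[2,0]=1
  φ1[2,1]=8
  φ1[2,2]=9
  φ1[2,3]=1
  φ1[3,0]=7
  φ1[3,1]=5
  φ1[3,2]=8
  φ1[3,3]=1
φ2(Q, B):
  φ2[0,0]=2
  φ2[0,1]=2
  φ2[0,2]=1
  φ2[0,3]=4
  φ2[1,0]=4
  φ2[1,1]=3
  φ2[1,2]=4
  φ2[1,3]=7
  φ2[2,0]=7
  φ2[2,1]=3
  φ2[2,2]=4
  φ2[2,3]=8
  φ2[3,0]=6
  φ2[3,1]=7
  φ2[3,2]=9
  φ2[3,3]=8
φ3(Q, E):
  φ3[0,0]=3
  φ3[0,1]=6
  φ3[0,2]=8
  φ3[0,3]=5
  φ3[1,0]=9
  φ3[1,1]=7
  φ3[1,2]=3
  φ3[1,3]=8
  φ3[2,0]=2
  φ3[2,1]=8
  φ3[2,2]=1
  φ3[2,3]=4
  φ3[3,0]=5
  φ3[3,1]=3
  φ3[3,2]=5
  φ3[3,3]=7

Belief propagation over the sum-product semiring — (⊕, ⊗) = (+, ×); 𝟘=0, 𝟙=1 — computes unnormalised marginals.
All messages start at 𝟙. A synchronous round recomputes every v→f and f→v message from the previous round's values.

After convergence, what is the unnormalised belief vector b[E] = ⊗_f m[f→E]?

init: all messages = 𝟙 over 4 values
r1 m[φ0→N] = [11, 17, 23, 21]
r1 m[φ0→J] = [9, 17, 24, 22]
r1 m[φ1→N] = [21, 19, 19, 21]
r1 m[φ1→Q] = [15, 26, 32, 7]
r1 m[φ2→Q] = [9, 18, 22, 30]
r1 m[φ2→B] = [19, 15, 18, 27]
r1 m[φ3→Q] = [22, 27, 15, 20]
r1 m[φ3→E] = [19, 24, 17, 24]
r1 m[N→φ0] = [1, 1, 1, 1]
r1 m[N→φ1] = [1, 1, 1, 1]
r1 m[Q→φ1] = [1, 1, 1, 1]
r1 m[Q→φ2] = [1, 1, 1, 1]
r1 m[Q→φ3] = [1, 1, 1, 1]
r1 m[J→φ0] = [1, 1, 1, 1]
r1 m[B→φ2] = [1, 1, 1, 1]
r1 m[E→φ3] = [1, 1, 1, 1]
r2 m[φ0→N] = [11, 17, 23, 21]
r2 m[φ0→J] = [9, 17, 24, 22]
r2 m[φ1→N] = [21, 19, 19, 21]
r2 m[φ1→Q] = [15, 26, 32, 7]
r2 m[φ2→Q] = [9, 18, 22, 30]
r2 m[φ2→B] = [19, 15, 18, 27]
r2 m[φ3→Q] = [22, 27, 15, 20]
r2 m[φ3→E] = [19, 24, 17, 24]
r2 m[N→φ0] = [21, 19, 19, 21]
r2 m[N→φ1] = [11, 17, 23, 21]
r2 m[Q→φ1] = [198, 486, 330, 600]
r2 m[Q→φ2] = [330, 702, 480, 140]
r2 m[Q→φ3] = [135, 468, 704, 210]
r2 m[J→φ0] = [1, 1, 1, 1]
r2 m[B→φ2] = [1, 1, 1, 1]
r2 m[E→φ3] = [1, 1, 1, 1]
r3 m[φ0→N] = [11, 17, 23, 21]
r3 m[φ0→J] = [179, 341, 476, 436]
r3 m[φ1→N] = [7860, 7794, 7656, 7056]
r3 m[φ1→Q] = [259, 480, 582, 111]
r3 m[φ2→Q] = [9, 18, 22, 30]
r3 m[φ2→B] = [7668, 5186, 6318, 11194]
r3 m[φ3→Q] = [22, 27, 15, 20]
r3 m[φ3→E] = [7075, 10348, 4238, 8705]
r3 m[N→φ0] = [21, 19, 19, 21]
r3 m[N→φ1] = [11, 17, 23, 21]
r3 m[Q→φ1] = [198, 486, 330, 600]
r3 m[Q→φ2] = [330, 702, 480, 140]
r3 m[Q→φ3] = [135, 468, 704, 210]
r3 m[J→φ0] = [1, 1, 1, 1]
r3 m[B→φ2] = [1, 1, 1, 1]
r3 m[E→φ3] = [1, 1, 1, 1]
r4 m[φ0→N] = [11, 17, 23, 21]
r4 m[φ0→J] = [179, 341, 476, 436]
r4 m[φ1→N] = [7860, 7794, 7656, 7056]
r4 m[φ1→Q] = [259, 480, 582, 111]
r4 m[φ2→Q] = [9, 18, 22, 30]
r4 m[φ2→B] = [7668, 5186, 6318, 11194]
r4 m[φ3→Q] = [22, 27, 15, 20]
r4 m[φ3→E] = [7075, 10348, 4238, 8705]
r4 m[N→φ0] = [7860, 7794, 7656, 7056]
r4 m[N→φ1] = [11, 17, 23, 21]
r4 m[Q→φ1] = [198, 486, 330, 600]
r4 m[Q→φ2] = [5698, 12960, 8730, 2220]
r4 m[Q→φ3] = [2331, 8640, 12804, 3330]
r4 m[J→φ0] = [1, 1, 1, 1]
r4 m[B→φ2] = [1, 1, 1, 1]
r4 m[E→φ3] = [1, 1, 1, 1]
r5 m[φ0→N] = [11, 17, 23, 21]
r5 m[φ0→J] = [67446, 128910, 181788, 165078]
r5 m[φ1→N] = [7860, 7794, 7656, 7056]
r5 m[φ1→Q] = [259, 480, 582, 111]
r5 m[φ2→Q] = [9, 18, 22, 30]
r5 m[φ2→B] = [137666, 92006, 112438, 201112]
r5 m[φ3→Q] = [22, 27, 15, 20]
r5 m[φ3→E] = [127011, 186888, 74022, 155301]
r5 m[N→φ0] = [7860, 7794, 7656, 7056]
r5 m[N→φ1] = [11, 17, 23, 21]
r5 m[Q→φ1] = [198, 486, 330, 600]
r5 m[Q→φ2] = [5698, 12960, 8730, 2220]
r5 m[Q→φ3] = [2331, 8640, 12804, 3330]
r5 m[J→φ0] = [1, 1, 1, 1]
r5 m[B→φ2] = [1, 1, 1, 1]
r5 m[E→φ3] = [1, 1, 1, 1]
r6 m[φ0→N] = [11, 17, 23, 21]
r6 m[φ0→J] = [67446, 128910, 181788, 165078]
r6 m[φ1→N] = [7860, 7794, 7656, 7056]
r6 m[φ1→Q] = [259, 480, 582, 111]
r6 m[φ2→Q] = [9, 18, 22, 30]
r6 m[φ2→B] = [137666, 92006, 112438, 201112]
r6 m[φ3→Q] = [22, 27, 15, 20]
r6 m[φ3→E] = [127011, 186888, 74022, 155301]
r6 m[N→φ0] = [7860, 7794, 7656, 7056]
r6 m[N→φ1] = [11, 17, 23, 21]
r6 m[Q→φ1] = [198, 486, 330, 600]
r6 m[Q→φ2] = [5698, 12960, 8730, 2220]
r6 m[Q→φ3] = [2331, 8640, 12804, 3330]
r6 m[J→φ0] = [1, 1, 1, 1]
r6 m[B→φ2] = [1, 1, 1, 1]
r6 m[E→φ3] = [1, 1, 1, 1]
fixed point reached at round 6
b[E] = ⊗ incoming = [127011, 186888, 74022, 155301]

b[E] = [127011, 186888, 74022, 155301]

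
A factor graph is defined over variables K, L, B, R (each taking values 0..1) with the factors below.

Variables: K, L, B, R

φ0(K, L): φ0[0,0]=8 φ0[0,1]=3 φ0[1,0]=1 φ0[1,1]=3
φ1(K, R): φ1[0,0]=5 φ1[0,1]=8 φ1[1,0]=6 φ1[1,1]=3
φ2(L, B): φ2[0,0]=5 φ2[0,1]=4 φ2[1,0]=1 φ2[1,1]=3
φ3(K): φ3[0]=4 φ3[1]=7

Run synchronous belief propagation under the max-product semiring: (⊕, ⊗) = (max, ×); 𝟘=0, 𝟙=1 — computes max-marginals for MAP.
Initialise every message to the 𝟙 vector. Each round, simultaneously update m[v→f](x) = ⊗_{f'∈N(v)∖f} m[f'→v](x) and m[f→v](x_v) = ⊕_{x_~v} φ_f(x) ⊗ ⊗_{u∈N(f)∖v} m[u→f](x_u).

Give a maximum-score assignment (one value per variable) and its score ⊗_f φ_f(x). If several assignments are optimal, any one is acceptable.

assignment: (K=0, L=0, B=0, R=1); score = 1280

init: all messages = 𝟙 over 2 values
r1 m[φ0→K] = [8, 3]
r1 m[φ0→L] = [8, 3]
r1 m[φ1→K] = [8, 6]
r1 m[φ1→R] = [6, 8]
r1 m[φ2→L] = [5, 3]
r1 m[φ2→B] = [5, 4]
r1 m[φ3→K] = [4, 7]
r1 m[K→φ0] = [1, 1]
r1 m[K→φ1] = [1, 1]
r1 m[K→φ3] = [1, 1]
r1 m[L→φ0] = [1, 1]
r1 m[L→φ2] = [1, 1]
r1 m[B→φ2] = [1, 1]
r1 m[R→φ1] = [1, 1]
r2 m[φ0→K] = [8, 3]
r2 m[φ0→L] = [8, 3]
r2 m[φ1→K] = [8, 6]
r2 m[φ1→R] = [6, 8]
r2 m[φ2→L] = [5, 3]
r2 m[φ2→B] = [5, 4]
r2 m[φ3→K] = [4, 7]
r2 m[K→φ0] = [32, 42]
r2 m[K→φ1] = [32, 21]
r2 m[K→φ3] = [64, 18]
r2 m[L→φ0] = [5, 3]
r2 m[L→φ2] = [8, 3]
r2 m[B→φ2] = [1, 1]
r2 m[R→φ1] = [1, 1]
r3 m[φ0→K] = [40, 9]
r3 m[φ0→L] = [256, 126]
r3 m[φ1→K] = [8, 6]
r3 m[φ1→R] = [160, 256]
r3 m[φ2→L] = [5, 3]
r3 m[φ2→B] = [40, 32]
r3 m[φ3→K] = [4, 7]
r3 m[K→φ0] = [32, 42]
r3 m[K→φ1] = [32, 21]
r3 m[K→φ3] = [64, 18]
r3 m[L→φ0] = [5, 3]
r3 m[L→φ2] = [8, 3]
r3 m[B→φ2] = [1, 1]
r3 m[R→φ1] = [1, 1]
r4 m[φ0→K] = [40, 9]
r4 m[φ0→L] = [256, 126]
r4 m[φ1→K] = [8, 6]
r4 m[φ1→R] = [160, 256]
r4 m[φ2→L] = [5, 3]
r4 m[φ2→B] = [40, 32]
r4 m[φ3→K] = [4, 7]
r4 m[K→φ0] = [32, 42]
r4 m[K→φ1] = [160, 63]
r4 m[K→φ3] = [320, 54]
r4 m[L→φ0] = [5, 3]
r4 m[L→φ2] = [256, 126]
r4 m[B→φ2] = [1, 1]
r4 m[R→φ1] = [1, 1]
r5 m[φ0→K] = [40, 9]
r5 m[φ0→L] = [256, 126]
r5 m[φ1→K] = [8, 6]
r5 m[φ1→R] = [800, 1280]
r5 m[φ2→L] = [5, 3]
r5 m[φ2→B] = [1280, 1024]
r5 m[φ3→K] = [4, 7]
r5 m[K→φ0] = [32, 42]
r5 m[K→φ1] = [160, 63]
r5 m[K→φ3] = [320, 54]
r5 m[L→φ0] = [5, 3]
r5 m[L→φ2] = [256, 126]
r5 m[B→φ2] = [1, 1]
r5 m[R→φ1] = [1, 1]
r6 m[φ0→K] = [40, 9]
r6 m[φ0→L] = [256, 126]
r6 m[φ1→K] = [8, 6]
r6 m[φ1→R] = [800, 1280]
r6 m[φ2→L] = [5, 3]
r6 m[φ2→B] = [1280, 1024]
r6 m[φ3→K] = [4, 7]
r6 m[K→φ0] = [32, 42]
r6 m[K→φ1] = [160, 63]
r6 m[K→φ3] = [320, 54]
r6 m[L→φ0] = [5, 3]
r6 m[L→φ2] = [256, 126]
r6 m[B→φ2] = [1, 1]
r6 m[R→φ1] = [1, 1]
fixed point reached at round 6
traceback from K: (K=0, L=0, B=0, R=1), score=1280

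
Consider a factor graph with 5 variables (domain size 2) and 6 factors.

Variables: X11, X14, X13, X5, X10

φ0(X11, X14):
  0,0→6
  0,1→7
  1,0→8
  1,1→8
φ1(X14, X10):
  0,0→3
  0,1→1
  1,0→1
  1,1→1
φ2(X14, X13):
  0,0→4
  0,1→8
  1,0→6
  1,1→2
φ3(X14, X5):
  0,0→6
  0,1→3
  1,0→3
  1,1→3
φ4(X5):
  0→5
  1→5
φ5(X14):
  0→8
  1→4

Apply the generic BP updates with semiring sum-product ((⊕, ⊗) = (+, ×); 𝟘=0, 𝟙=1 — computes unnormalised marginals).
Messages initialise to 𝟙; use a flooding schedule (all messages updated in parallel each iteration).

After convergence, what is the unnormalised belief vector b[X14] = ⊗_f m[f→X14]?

init: all messages = 𝟙 over 2 values
r1 m[φ0→X11] = [13, 16]
r1 m[φ0→X14] = [14, 15]
r1 m[φ1→X14] = [4, 2]
r1 m[φ1→X10] = [4, 2]
r1 m[φ2→X14] = [12, 8]
r1 m[φ2→X13] = [10, 10]
r1 m[φ3→X14] = [9, 6]
r1 m[φ3→X5] = [9, 6]
r1 m[φ4→X5] = [5, 5]
r1 m[φ5→X14] = [8, 4]
r1 m[X11→φ0] = [1, 1]
r1 m[X14→φ0] = [1, 1]
r1 m[X14→φ1] = [1, 1]
r1 m[X14→φ2] = [1, 1]
r1 m[X14→φ3] = [1, 1]
r1 m[X14→φ5] = [1, 1]
r1 m[X13→φ2] = [1, 1]
r1 m[X5→φ3] = [1, 1]
r1 m[X5→φ4] = [1, 1]
r1 m[X10→φ1] = [1, 1]
r2 m[φ0→X11] = [13, 16]
r2 m[φ0→X14] = [14, 15]
r2 m[φ1→X14] = [4, 2]
r2 m[φ1→X10] = [4, 2]
r2 m[φ2→X14] = [12, 8]
r2 m[φ2→X13] = [10, 10]
r2 m[φ3→X14] = [9, 6]
r2 m[φ3→X5] = [9, 6]
r2 m[φ4→X5] = [5, 5]
r2 m[φ5→X14] = [8, 4]
r2 m[X11→φ0] = [1, 1]
r2 m[X14→φ0] = [3456, 384]
r2 m[X14→φ1] = [12096, 2880]
r2 m[X14→φ2] = [4032, 720]
r2 m[X14→φ3] = [5376, 960]
r2 m[X14→φ5] = [6048, 1440]
r2 m[X13→φ2] = [1, 1]
r2 m[X5→φ3] = [5, 5]
r2 m[X5→φ4] = [9, 6]
r2 m[X10→φ1] = [1, 1]
r3 m[φ0→X11] = [23424, 30720]
r3 m[φ0→X14] = [14, 15]
r3 m[φ1→X14] = [4, 2]
r3 m[φ1→X10] = [39168, 14976]
r3 m[φ2→X14] = [12, 8]
r3 m[φ2→X13] = [20448, 33696]
r3 m[φ3→X14] = [45, 30]
r3 m[φ3→X5] = [35136, 19008]
r3 m[φ4→X5] = [5, 5]
r3 m[φ5→X14] = [8, 4]
r3 m[X11→φ0] = [1, 1]
r3 m[X14→φ0] = [3456, 384]
r3 m[X14→φ1] = [12096, 2880]
r3 m[X14→φ2] = [4032, 720]
r3 m[X14→φ3] = [5376, 960]
r3 m[X14→φ5] = [6048, 1440]
r3 m[X13→φ2] = [1, 1]
r3 m[X5→φ3] = [5, 5]
r3 m[X5→φ4] = [9, 6]
r3 m[X10→φ1] = [1, 1]
r4 m[φ0→X11] = [23424, 30720]
r4 m[φ0→X14] = [14, 15]
r4 m[φ1→X14] = [4, 2]
r4 m[φ1→X10] = [39168, 14976]
r4 m[φ2→X14] = [12, 8]
r4 m[φ2→X13] = [20448, 33696]
r4 m[φ3→X14] = [45, 30]
r4 m[φ3→X5] = [35136, 19008]
r4 m[φ4→X5] = [5, 5]
r4 m[φ5→X14] = [8, 4]
r4 m[X11→φ0] = [1, 1]
r4 m[X14→φ0] = [17280, 1920]
r4 m[X14→φ1] = [60480, 14400]
r4 m[X14→φ2] = [20160, 3600]
r4 m[X14→φ3] = [5376, 960]
r4 m[X14→φ5] = [30240, 7200]
r4 m[X13→φ2] = [1, 1]
r4 m[X5→φ3] = [5, 5]
r4 m[X5→φ4] = [35136, 19008]
r4 m[X10→φ1] = [1, 1]
r5 m[φ0→X11] = [117120, 153600]
r5 m[φ0→X14] = [14, 15]
r5 m[φ1→X14] = [4, 2]
r5 m[φ1→X10] = [195840, 74880]
r5 m[φ2→X14] = [12, 8]
r5 m[φ2→X13] = [102240, 168480]
r5 m[φ3→X14] = [45, 30]
r5 m[φ3→X5] = [35136, 19008]
r5 m[φ4→X5] = [5, 5]
r5 m[φ5→X14] = [8, 4]
r5 m[X11→φ0] = [1, 1]
r5 m[X14→φ0] = [17280, 1920]
r5 m[X14→φ1] = [60480, 14400]
r5 m[X14→φ2] = [20160, 3600]
r5 m[X14→φ3] = [5376, 960]
r5 m[X14→φ5] = [30240, 7200]
r5 m[X13→φ2] = [1, 1]
r5 m[X5→φ3] = [5, 5]
r5 m[X5→φ4] = [35136, 19008]
r5 m[X10→φ1] = [1, 1]
r6 m[φ0→X11] = [117120, 153600]
r6 m[φ0→X14] = [14, 15]
r6 m[φ1→X14] = [4, 2]
r6 m[φ1→X10] = [195840, 74880]
r6 m[φ2→X14] = [12, 8]
r6 m[φ2→X13] = [102240, 168480]
r6 m[φ3→X14] = [45, 30]
r6 m[φ3→X5] = [35136, 19008]
r6 m[φ4→X5] = [5, 5]
r6 m[φ5→X14] = [8, 4]
r6 m[X11→φ0] = [1, 1]
r6 m[X14→φ0] = [17280, 1920]
r6 m[X14→φ1] = [60480, 14400]
r6 m[X14→φ2] = [20160, 3600]
r6 m[X14→φ3] = [5376, 960]
r6 m[X14→φ5] = [30240, 7200]
r6 m[X13→φ2] = [1, 1]
r6 m[X5→φ3] = [5, 5]
r6 m[X5→φ4] = [35136, 19008]
r6 m[X10→φ1] = [1, 1]
fixed point reached at round 6
b[X14] = ⊗ incoming = [241920, 28800]

b[X14] = [241920, 28800]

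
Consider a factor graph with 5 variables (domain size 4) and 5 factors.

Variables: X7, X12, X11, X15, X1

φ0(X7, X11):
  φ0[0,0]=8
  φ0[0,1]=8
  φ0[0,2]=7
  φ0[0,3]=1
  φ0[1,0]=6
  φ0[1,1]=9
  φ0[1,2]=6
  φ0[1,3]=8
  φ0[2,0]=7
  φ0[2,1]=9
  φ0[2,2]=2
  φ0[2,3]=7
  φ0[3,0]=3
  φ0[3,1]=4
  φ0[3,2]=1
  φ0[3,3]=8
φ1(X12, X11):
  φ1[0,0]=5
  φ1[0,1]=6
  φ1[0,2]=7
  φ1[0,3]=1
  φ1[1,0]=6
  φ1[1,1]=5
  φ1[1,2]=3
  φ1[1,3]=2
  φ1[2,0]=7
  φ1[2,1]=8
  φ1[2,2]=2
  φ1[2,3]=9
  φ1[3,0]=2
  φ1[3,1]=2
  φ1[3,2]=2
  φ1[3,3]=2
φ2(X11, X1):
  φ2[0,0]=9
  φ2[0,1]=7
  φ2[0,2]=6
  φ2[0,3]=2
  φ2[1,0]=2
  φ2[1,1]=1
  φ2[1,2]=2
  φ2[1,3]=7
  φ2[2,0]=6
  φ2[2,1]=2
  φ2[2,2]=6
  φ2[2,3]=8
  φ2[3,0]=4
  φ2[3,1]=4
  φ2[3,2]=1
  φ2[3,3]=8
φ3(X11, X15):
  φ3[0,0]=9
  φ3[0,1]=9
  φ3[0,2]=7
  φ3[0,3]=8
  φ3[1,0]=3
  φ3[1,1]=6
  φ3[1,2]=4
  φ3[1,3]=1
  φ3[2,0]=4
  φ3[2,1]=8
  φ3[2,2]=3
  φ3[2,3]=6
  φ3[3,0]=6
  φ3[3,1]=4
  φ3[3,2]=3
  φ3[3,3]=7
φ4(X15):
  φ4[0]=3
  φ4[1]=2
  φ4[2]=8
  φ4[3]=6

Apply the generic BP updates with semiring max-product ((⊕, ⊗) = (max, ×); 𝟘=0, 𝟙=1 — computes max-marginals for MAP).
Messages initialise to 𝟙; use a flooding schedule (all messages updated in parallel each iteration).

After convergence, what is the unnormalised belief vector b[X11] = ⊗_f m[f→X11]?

b[X11] = [28224, 16128, 14112, 24192]

init: all messages = 𝟙 over 4 values
r1 m[φ0→X7] = [8, 9, 9, 8]
r1 m[φ0→X11] = [8, 9, 7, 8]
r1 m[φ1→X12] = [7, 6, 9, 2]
r1 m[φ1→X11] = [7, 8, 7, 9]
r1 m[φ2→X11] = [9, 7, 8, 8]
r1 m[φ2→X1] = [9, 7, 6, 8]
r1 m[φ3→X11] = [9, 6, 8, 7]
r1 m[φ3→X15] = [9, 9, 7, 8]
r1 m[φ4→X15] = [3, 2, 8, 6]
r1 m[X7→φ0] = [1, 1, 1, 1]
r1 m[X12→φ1] = [1, 1, 1, 1]
r1 m[X11→φ0] = [1, 1, 1, 1]
r1 m[X11→φ1] = [1, 1, 1, 1]
r1 m[X11→φ2] = [1, 1, 1, 1]
r1 m[X11→φ3] = [1, 1, 1, 1]
r1 m[X15→φ3] = [1, 1, 1, 1]
r1 m[X15→φ4] = [1, 1, 1, 1]
r1 m[X1→φ2] = [1, 1, 1, 1]
r2 m[φ0→X7] = [8, 9, 9, 8]
r2 m[φ0→X11] = [8, 9, 7, 8]
r2 m[φ1→X12] = [7, 6, 9, 2]
r2 m[φ1→X11] = [7, 8, 7, 9]
r2 m[φ2→X11] = [9, 7, 8, 8]
r2 m[φ2→X1] = [9, 7, 6, 8]
r2 m[φ3→X11] = [9, 6, 8, 7]
r2 m[φ3→X15] = [9, 9, 7, 8]
r2 m[φ4→X15] = [3, 2, 8, 6]
r2 m[X7→φ0] = [1, 1, 1, 1]
r2 m[X12→φ1] = [1, 1, 1, 1]
r2 m[X11→φ0] = [567, 336, 448, 504]
r2 m[X11→φ1] = [648, 378, 448, 448]
r2 m[X11→φ2] = [504, 432, 392, 504]
r2 m[X11→φ3] = [504, 504, 392, 576]
r2 m[X15→φ3] = [3, 2, 8, 6]
r2 m[X15→φ4] = [9, 9, 7, 8]
r2 m[X1→φ2] = [1, 1, 1, 1]
r3 m[φ0→X7] = [4536, 4032, 3969, 4032]
r3 m[φ0→X11] = [8, 9, 7, 8]
r3 m[φ1→X12] = [3240, 3888, 4536, 1296]
r3 m[φ1→X11] = [7, 8, 7, 9]
r3 m[φ2→X11] = [9, 7, 8, 8]
r3 m[φ2→X1] = [4536, 3528, 3024, 4032]
r3 m[φ3→X11] = [56, 32, 36, 42]
r3 m[φ3→X15] = [4536, 4536, 3528, 4032]
r3 m[φ4→X15] = [3, 2, 8, 6]
r3 m[X7→φ0] = [1, 1, 1, 1]
r3 m[X12→φ1] = [1, 1, 1, 1]
r3 m[X11→φ0] = [567, 336, 448, 504]
r3 m[X11→φ1] = [648, 378, 448, 448]
r3 m[X11→φ2] = [504, 432, 392, 504]
r3 m[X11→φ3] = [504, 504, 392, 576]
r3 m[X15→φ3] = [3, 2, 8, 6]
r3 m[X15→φ4] = [9, 9, 7, 8]
r3 m[X1→φ2] = [1, 1, 1, 1]
r4 m[φ0→X7] = [4536, 4032, 3969, 4032]
r4 m[φ0→X11] = [8, 9, 7, 8]
r4 m[φ1→X12] = [3240, 3888, 4536, 1296]
r4 m[φ1→X11] = [7, 8, 7, 9]
r4 m[φ2→X11] = [9, 7, 8, 8]
r4 m[φ2→X1] = [4536, 3528, 3024, 4032]
r4 m[φ3→X11] = [56, 32, 36, 42]
r4 m[φ3→X15] = [4536, 4536, 3528, 4032]
r4 m[φ4→X15] = [3, 2, 8, 6]
r4 m[X7→φ0] = [1, 1, 1, 1]
r4 m[X12→φ1] = [1, 1, 1, 1]
r4 m[X11→φ0] = [3528, 1792, 2016, 3024]
r4 m[X11→φ1] = [4032, 2016, 2016, 2688]
r4 m[X11→φ2] = [3136, 2304, 1764, 3024]
r4 m[X11→φ3] = [504, 504, 392, 576]
r4 m[X15→φ3] = [3, 2, 8, 6]
r4 m[X15→φ4] = [4536, 4536, 3528, 4032]
r4 m[X1→φ2] = [1, 1, 1, 1]
r5 m[φ0→X7] = [28224, 24192, 24696, 24192]
r5 m[φ0→X11] = [8, 9, 7, 8]
r5 m[φ1→X12] = [20160, 24192, 28224, 8064]
r5 m[φ1→X11] = [7, 8, 7, 9]
r5 m[φ2→X11] = [9, 7, 8, 8]
r5 m[φ2→X1] = [28224, 21952, 18816, 24192]
r5 m[φ3→X11] = [56, 32, 36, 42]
r5 m[φ3→X15] = [4536, 4536, 3528, 4032]
r5 m[φ4→X15] = [3, 2, 8, 6]
r5 m[X7→φ0] = [1, 1, 1, 1]
r5 m[X12→φ1] = [1, 1, 1, 1]
r5 m[X11→φ0] = [3528, 1792, 2016, 3024]
r5 m[X11→φ1] = [4032, 2016, 2016, 2688]
r5 m[X11→φ2] = [3136, 2304, 1764, 3024]
r5 m[X11→φ3] = [504, 504, 392, 576]
r5 m[X15→φ3] = [3, 2, 8, 6]
r5 m[X15→φ4] = [4536, 4536, 3528, 4032]
r5 m[X1→φ2] = [1, 1, 1, 1]
r6 m[φ0→X7] = [28224, 24192, 24696, 24192]
r6 m[φ0→X11] = [8, 9, 7, 8]
r6 m[φ1→X12] = [20160, 24192, 28224, 8064]
r6 m[φ1→X11] = [7, 8, 7, 9]
r6 m[φ2→X11] = [9, 7, 8, 8]
r6 m[φ2→X1] = [28224, 21952, 18816, 24192]
r6 m[φ3→X11] = [56, 32, 36, 42]
r6 m[φ3→X15] = [4536, 4536, 3528, 4032]
r6 m[φ4→X15] = [3, 2, 8, 6]
r6 m[X7→φ0] = [1, 1, 1, 1]
r6 m[X12→φ1] = [1, 1, 1, 1]
r6 m[X11→φ0] = [3528, 1792, 2016, 3024]
r6 m[X11→φ1] = [4032, 2016, 2016, 2688]
r6 m[X11→φ2] = [3136, 2304, 1764, 3024]
r6 m[X11→φ3] = [504, 504, 392, 576]
r6 m[X15→φ3] = [3, 2, 8, 6]
r6 m[X15→φ4] = [4536, 4536, 3528, 4032]
r6 m[X1→φ2] = [1, 1, 1, 1]
fixed point reached at round 6
b[X11] = ⊗ incoming = [28224, 16128, 14112, 24192]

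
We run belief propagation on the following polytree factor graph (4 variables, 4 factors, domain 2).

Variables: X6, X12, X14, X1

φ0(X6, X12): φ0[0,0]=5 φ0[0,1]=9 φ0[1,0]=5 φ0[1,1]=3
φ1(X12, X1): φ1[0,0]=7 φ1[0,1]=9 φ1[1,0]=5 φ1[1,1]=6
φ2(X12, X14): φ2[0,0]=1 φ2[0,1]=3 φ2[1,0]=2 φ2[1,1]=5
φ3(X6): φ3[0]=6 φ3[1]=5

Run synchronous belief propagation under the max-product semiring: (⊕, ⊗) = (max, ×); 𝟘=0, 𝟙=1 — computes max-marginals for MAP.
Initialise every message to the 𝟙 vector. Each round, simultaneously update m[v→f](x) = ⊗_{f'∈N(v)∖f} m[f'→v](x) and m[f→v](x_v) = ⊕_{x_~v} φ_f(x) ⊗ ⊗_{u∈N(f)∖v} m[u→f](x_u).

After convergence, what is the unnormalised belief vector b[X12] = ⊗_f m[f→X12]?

b[X12] = [810, 1620]

init: all messages = 𝟙 over 2 values
r1 m[φ0→X6] = [9, 5]
r1 m[φ0→X12] = [5, 9]
r1 m[φ1→X12] = [9, 6]
r1 m[φ1→X1] = [7, 9]
r1 m[φ2→X12] = [3, 5]
r1 m[φ2→X14] = [2, 5]
r1 m[φ3→X6] = [6, 5]
r1 m[X6→φ0] = [1, 1]
r1 m[X6→φ3] = [1, 1]
r1 m[X12→φ0] = [1, 1]
r1 m[X12→φ1] = [1, 1]
r1 m[X12→φ2] = [1, 1]
r1 m[X14→φ2] = [1, 1]
r1 m[X1→φ1] = [1, 1]
r2 m[φ0→X6] = [9, 5]
r2 m[φ0→X12] = [5, 9]
r2 m[φ1→X12] = [9, 6]
r2 m[φ1→X1] = [7, 9]
r2 m[φ2→X12] = [3, 5]
r2 m[φ2→X14] = [2, 5]
r2 m[φ3→X6] = [6, 5]
r2 m[X6→φ0] = [6, 5]
r2 m[X6→φ3] = [9, 5]
r2 m[X12→φ0] = [27, 30]
r2 m[X12→φ1] = [15, 45]
r2 m[X12→φ2] = [45, 54]
r2 m[X14→φ2] = [1, 1]
r2 m[X1→φ1] = [1, 1]
r3 m[φ0→X6] = [270, 135]
r3 m[φ0→X12] = [30, 54]
r3 m[φ1→X12] = [9, 6]
r3 m[φ1→X1] = [225, 270]
r3 m[φ2→X12] = [3, 5]
r3 m[φ2→X14] = [108, 270]
r3 m[φ3→X6] = [6, 5]
r3 m[X6→φ0] = [6, 5]
r3 m[X6→φ3] = [9, 5]
r3 m[X12→φ0] = [27, 30]
r3 m[X12→φ1] = [15, 45]
r3 m[X12→φ2] = [45, 54]
r3 m[X14→φ2] = [1, 1]
r3 m[X1→φ1] = [1, 1]
r4 m[φ0→X6] = [270, 135]
r4 m[φ0→X12] = [30, 54]
r4 m[φ1→X12] = [9, 6]
r4 m[φ1→X1] = [225, 270]
r4 m[φ2→X12] = [3, 5]
r4 m[φ2→X14] = [108, 270]
r4 m[φ3→X6] = [6, 5]
r4 m[X6→φ0] = [6, 5]
r4 m[X6→φ3] = [270, 135]
r4 m[X12→φ0] = [27, 30]
r4 m[X12→φ1] = [90, 270]
r4 m[X12→φ2] = [270, 324]
r4 m[X14→φ2] = [1, 1]
r4 m[X1→φ1] = [1, 1]
r5 m[φ0→X6] = [270, 135]
r5 m[φ0→X12] = [30, 54]
r5 m[φ1→X12] = [9, 6]
r5 m[φ1→X1] = [1350, 1620]
r5 m[φ2→X12] = [3, 5]
r5 m[φ2→X14] = [648, 1620]
r5 m[φ3→X6] = [6, 5]
r5 m[X6→φ0] = [6, 5]
r5 m[X6→φ3] = [270, 135]
r5 m[X12→φ0] = [27, 30]
r5 m[X12→φ1] = [90, 270]
r5 m[X12→φ2] = [270, 324]
r5 m[X14→φ2] = [1, 1]
r5 m[X1→φ1] = [1, 1]
r6 m[φ0→X6] = [270, 135]
r6 m[φ0→X12] = [30, 54]
r6 m[φ1→X12] = [9, 6]
r6 m[φ1→X1] = [1350, 1620]
r6 m[φ2→X12] = [3, 5]
r6 m[φ2→X14] = [648, 1620]
r6 m[φ3→X6] = [6, 5]
r6 m[X6→φ0] = [6, 5]
r6 m[X6→φ3] = [270, 135]
r6 m[X12→φ0] = [27, 30]
r6 m[X12→φ1] = [90, 270]
r6 m[X12→φ2] = [270, 324]
r6 m[X14→φ2] = [1, 1]
r6 m[X1→φ1] = [1, 1]
fixed point reached at round 6
b[X12] = ⊗ incoming = [810, 1620]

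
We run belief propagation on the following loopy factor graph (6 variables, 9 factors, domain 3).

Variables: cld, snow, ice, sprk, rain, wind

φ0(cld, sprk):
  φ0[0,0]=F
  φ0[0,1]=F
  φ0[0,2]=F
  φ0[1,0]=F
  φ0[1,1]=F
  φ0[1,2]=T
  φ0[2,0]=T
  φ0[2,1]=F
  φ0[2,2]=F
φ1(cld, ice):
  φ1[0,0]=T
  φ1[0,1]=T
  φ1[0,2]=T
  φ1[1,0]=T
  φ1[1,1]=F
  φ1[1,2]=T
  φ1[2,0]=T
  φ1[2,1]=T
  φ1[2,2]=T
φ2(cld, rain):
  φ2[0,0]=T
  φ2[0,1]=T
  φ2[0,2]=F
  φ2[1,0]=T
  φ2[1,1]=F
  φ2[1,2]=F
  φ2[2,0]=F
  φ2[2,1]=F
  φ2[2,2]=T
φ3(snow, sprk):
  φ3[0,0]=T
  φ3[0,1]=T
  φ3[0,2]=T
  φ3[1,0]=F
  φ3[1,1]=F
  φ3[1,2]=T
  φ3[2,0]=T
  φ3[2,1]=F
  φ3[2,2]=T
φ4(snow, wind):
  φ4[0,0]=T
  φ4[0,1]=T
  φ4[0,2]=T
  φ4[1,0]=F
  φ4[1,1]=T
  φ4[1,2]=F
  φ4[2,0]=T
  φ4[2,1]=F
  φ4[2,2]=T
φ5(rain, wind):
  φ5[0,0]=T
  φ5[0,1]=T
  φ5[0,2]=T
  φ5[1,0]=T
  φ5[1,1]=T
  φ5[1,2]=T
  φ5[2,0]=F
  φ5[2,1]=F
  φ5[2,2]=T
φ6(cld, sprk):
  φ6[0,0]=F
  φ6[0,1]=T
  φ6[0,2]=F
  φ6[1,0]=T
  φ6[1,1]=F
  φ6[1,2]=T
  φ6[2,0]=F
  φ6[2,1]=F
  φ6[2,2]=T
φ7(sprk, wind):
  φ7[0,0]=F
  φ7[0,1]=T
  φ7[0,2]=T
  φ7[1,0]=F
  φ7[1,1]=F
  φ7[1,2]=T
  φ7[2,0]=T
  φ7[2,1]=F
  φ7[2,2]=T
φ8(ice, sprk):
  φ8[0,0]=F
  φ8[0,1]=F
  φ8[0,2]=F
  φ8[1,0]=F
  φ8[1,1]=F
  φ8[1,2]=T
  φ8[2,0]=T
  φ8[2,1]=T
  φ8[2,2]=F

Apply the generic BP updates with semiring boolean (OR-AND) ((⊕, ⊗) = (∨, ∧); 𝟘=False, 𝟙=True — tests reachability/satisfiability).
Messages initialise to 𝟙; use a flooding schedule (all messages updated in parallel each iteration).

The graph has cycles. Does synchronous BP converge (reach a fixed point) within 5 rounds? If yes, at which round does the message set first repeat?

init: all messages = 𝟙 over 3 values
r1 m[φ0→cld] = [F, T, T]
r1 m[φ0→sprk] = [T, F, T]
r1 m[φ1→cld] = [T, T, T]
r1 m[φ1→ice] = [T, T, T]
r1 m[φ2→cld] = [T, T, T]
r1 m[φ2→rain] = [T, T, T]
r1 m[φ3→snow] = [T, T, T]
r1 m[φ3→sprk] = [T, T, T]
r1 m[φ4→snow] = [T, T, T]
r1 m[φ4→wind] = [T, T, T]
r1 m[φ5→rain] = [T, T, T]
r1 m[φ5→wind] = [T, T, T]
r1 m[φ6→cld] = [T, T, T]
r1 m[φ6→sprk] = [T, T, T]
r1 m[φ7→sprk] = [T, T, T]
r1 m[φ7→wind] = [T, T, T]
r1 m[φ8→ice] = [F, T, T]
r1 m[φ8→sprk] = [T, T, T]
r1 m[cld→φ0] = [T, T, T]
r1 m[cld→φ1] = [T, T, T]
r1 m[cld→φ2] = [T, T, T]
r1 m[cld→φ6] = [T, T, T]
r1 m[snow→φ3] = [T, T, T]
r1 m[snow→φ4] = [T, T, T]
r1 m[ice→φ1] = [T, T, T]
r1 m[ice→φ8] = [T, T, T]
r1 m[sprk→φ0] = [T, T, T]
r1 m[sprk→φ3] = [T, T, T]
r1 m[sprk→φ6] = [T, T, T]
r1 m[sprk→φ7] = [T, T, T]
r1 m[sprk→φ8] = [T, T, T]
r1 m[rain→φ2] = [T, T, T]
r1 m[rain→φ5] = [T, T, T]
r1 m[wind→φ4] = [T, T, T]
r1 m[wind→φ5] = [T, T, T]
r1 m[wind→φ7] = [T, T, T]
r2 m[φ0→cld] = [F, T, T]
r2 m[φ0→sprk] = [T, F, T]
r2 m[φ1→cld] = [T, T, T]
r2 m[φ1→ice] = [T, T, T]
r2 m[φ2→cld] = [T, T, T]
r2 m[φ2→rain] = [T, T, T]
r2 m[φ3→snow] = [T, T, T]
r2 m[φ3→sprk] = [T, T, T]
r2 m[φ4→snow] = [T, T, T]
r2 m[φ4→wind] = [T, T, T]
r2 m[φ5→rain] = [T, T, T]
r2 m[φ5→wind] = [T, T, T]
r2 m[φ6→cld] = [T, T, T]
r2 m[φ6→sprk] = [T, T, T]
r2 m[φ7→sprk] = [T, T, T]
r2 m[φ7→wind] = [T, T, T]
r2 m[φ8→ice] = [F, T, T]
r2 m[φ8→sprk] = [T, T, T]
r2 m[cld→φ0] = [T, T, T]
r2 m[cld→φ1] = [F, T, T]
r2 m[cld→φ2] = [F, T, T]
r2 m[cld→φ6] = [F, T, T]
r2 m[snow→φ3] = [T, T, T]
r2 m[snow→φ4] = [T, T, T]
r2 m[ice→φ1] = [F, T, T]
r2 m[ice→φ8] = [T, T, T]
r2 m[sprk→φ0] = [T, T, T]
r2 m[sprk→φ3] = [T, F, T]
r2 m[sprk→φ6] = [T, F, T]
r2 m[sprk→φ7] = [T, F, T]
r2 m[sprk→φ8] = [T, F, T]
r2 m[rain→φ2] = [T, T, T]
r2 m[rain→φ5] = [T, T, T]
r2 m[wind→φ4] = [T, T, T]
r2 m[wind→φ5] = [T, T, T]
r2 m[wind→φ7] = [T, T, T]
r3 m[φ0→cld] = [F, T, T]
r3 m[φ0→sprk] = [T, F, T]
r3 m[φ1→cld] = [T, T, T]
r3 m[φ1→ice] = [T, T, T]
r3 m[φ2→cld] = [T, T, T]
r3 m[φ2→rain] = [T, F, T]
r3 m[φ3→snow] = [T, T, T]
r3 m[φ3→sprk] = [T, T, T]
r3 m[φ4→snow] = [T, T, T]
r3 m[φ4→wind] = [T, T, T]
r3 m[φ5→rain] = [T, T, T]
r3 m[φ5→wind] = [T, T, T]
r3 m[φ6→cld] = [F, T, T]
r3 m[φ6→sprk] = [T, F, T]
r3 m[φ7→sprk] = [T, T, T]
r3 m[φ7→wind] = [T, T, T]
r3 m[φ8→ice] = [F, T, T]
r3 m[φ8→sprk] = [T, T, T]
r3 m[cld→φ0] = [T, T, T]
r3 m[cld→φ1] = [F, T, T]
r3 m[cld→φ2] = [F, T, T]
r3 m[cld→φ6] = [F, T, T]
r3 m[snow→φ3] = [T, T, T]
r3 m[snow→φ4] = [T, T, T]
r3 m[ice→φ1] = [F, T, T]
r3 m[ice→φ8] = [T, T, T]
r3 m[sprk→φ0] = [T, T, T]
r3 m[sprk→φ3] = [T, F, T]
r3 m[sprk→φ6] = [T, F, T]
r3 m[sprk→φ7] = [T, F, T]
r3 m[sprk→φ8] = [T, F, T]
r3 m[rain→φ2] = [T, T, T]
r3 m[rain→φ5] = [T, T, T]
r3 m[wind→φ4] = [T, T, T]
r3 m[wind→φ5] = [T, T, T]
r3 m[wind→φ7] = [T, T, T]
r4 m[φ0→cld] = [F, T, T]
r4 m[φ0→sprk] = [T, F, T]
r4 m[φ1→cld] = [T, T, T]
r4 m[φ1→ice] = [T, T, T]
r4 m[φ2→cld] = [T, T, T]
r4 m[φ2→rain] = [T, F, T]
r4 m[φ3→snow] = [T, T, T]
r4 m[φ3→sprk] = [T, T, T]
r4 m[φ4→snow] = [T, T, T]
r4 m[φ4→wind] = [T, T, T]
r4 m[φ5→rain] = [T, T, T]
r4 m[φ5→wind] = [T, T, T]
r4 m[φ6→cld] = [F, T, T]
r4 m[φ6→sprk] = [T, F, T]
r4 m[φ7→sprk] = [T, T, T]
r4 m[φ7→wind] = [T, T, T]
r4 m[φ8→ice] = [F, T, T]
r4 m[φ8→sprk] = [T, T, T]
r4 m[cld→φ0] = [F, T, T]
r4 m[cld→φ1] = [F, T, T]
r4 m[cld→φ2] = [F, T, T]
r4 m[cld→φ6] = [F, T, T]
r4 m[snow→φ3] = [T, T, T]
r4 m[snow→φ4] = [T, T, T]
r4 m[ice→φ1] = [F, T, T]
r4 m[ice→φ8] = [T, T, T]
r4 m[sprk→φ0] = [T, F, T]
r4 m[sprk→φ3] = [T, F, T]
r4 m[sprk→φ6] = [T, F, T]
r4 m[sprk→φ7] = [T, F, T]
r4 m[sprk→φ8] = [T, F, T]
r4 m[rain→φ2] = [T, T, T]
r4 m[rain→φ5] = [T, F, T]
r4 m[wind→φ4] = [T, T, T]
r4 m[wind→φ5] = [T, T, T]
r4 m[wind→φ7] = [T, T, T]
r5 m[φ0→cld] = [F, T, T]
r5 m[φ0→sprk] = [T, F, T]
r5 m[φ1→cld] = [T, T, T]
r5 m[φ1→ice] = [T, T, T]
r5 m[φ2→cld] = [T, T, T]
r5 m[φ2→rain] = [T, F, T]
r5 m[φ3→snow] = [T, T, T]
r5 m[φ3→sprk] = [T, T, T]
r5 m[φ4→snow] = [T, T, T]
r5 m[φ4→wind] = [T, T, T]
r5 m[φ5→rain] = [T, T, T]
r5 m[φ5→wind] = [T, T, T]
r5 m[φ6→cld] = [F, T, T]
r5 m[φ6→sprk] = [T, F, T]
r5 m[φ7→sprk] = [T, T, T]
r5 m[φ7→wind] = [T, T, T]
r5 m[φ8→ice] = [F, T, T]
r5 m[φ8→sprk] = [T, T, T]
r5 m[cld→φ0] = [F, T, T]
r5 m[cld→φ1] = [F, T, T]
r5 m[cld→φ2] = [F, T, T]
r5 m[cld→φ6] = [F, T, T]
r5 m[snow→φ3] = [T, T, T]
r5 m[snow→φ4] = [T, T, T]
r5 m[ice→φ1] = [F, T, T]
r5 m[ice→φ8] = [T, T, T]
r5 m[sprk→φ0] = [T, F, T]
r5 m[sprk→φ3] = [T, F, T]
r5 m[sprk→φ6] = [T, F, T]
r5 m[sprk→φ7] = [T, F, T]
r5 m[sprk→φ8] = [T, F, T]
r5 m[rain→φ2] = [T, T, T]
r5 m[rain→φ5] = [T, F, T]
r5 m[wind→φ4] = [T, T, T]
r5 m[wind→φ5] = [T, T, T]
r5 m[wind→φ7] = [T, T, T]
fixed point reached at round 5
messages reach a fixed point at round 5

CONVERGED at round 5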